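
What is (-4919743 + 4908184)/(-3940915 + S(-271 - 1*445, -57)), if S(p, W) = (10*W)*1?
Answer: 11559/3941485 ≈ 0.0029327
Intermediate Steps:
S(p, W) = 10*W
(-4919743 + 4908184)/(-3940915 + S(-271 - 1*445, -57)) = (-4919743 + 4908184)/(-3940915 + 10*(-57)) = -11559/(-3940915 - 570) = -11559/(-3941485) = -11559*(-1/3941485) = 11559/3941485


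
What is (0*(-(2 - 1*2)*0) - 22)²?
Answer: 484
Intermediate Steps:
(0*(-(2 - 1*2)*0) - 22)² = (0*(-(2 - 2)*0) - 22)² = (0*(-1*0*0) - 22)² = (0*(0*0) - 22)² = (0*0 - 22)² = (0 - 22)² = (-22)² = 484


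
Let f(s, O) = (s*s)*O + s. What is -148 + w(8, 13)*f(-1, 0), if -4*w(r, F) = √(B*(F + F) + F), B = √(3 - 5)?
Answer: -148 + √(13 + 26*I*√2)/4 ≈ -146.73 + 0.90139*I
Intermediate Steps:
B = I*√2 (B = √(-2) = I*√2 ≈ 1.4142*I)
w(r, F) = -√(F + 2*I*F*√2)/4 (w(r, F) = -√((I*√2)*(F + F) + F)/4 = -√((I*√2)*(2*F) + F)/4 = -√(2*I*F*√2 + F)/4 = -√(F + 2*I*F*√2)/4)
f(s, O) = s + O*s² (f(s, O) = s²*O + s = O*s² + s = s + O*s²)
-148 + w(8, 13)*f(-1, 0) = -148 + (-√13*√(1 + 2*I*√2)/4)*(-(1 + 0*(-1))) = -148 + (-√(13 + 26*I*√2)/4)*(-(1 + 0)) = -148 + (-√(13 + 26*I*√2)/4)*(-1*1) = -148 - √(13 + 26*I*√2)/4*(-1) = -148 + √(13 + 26*I*√2)/4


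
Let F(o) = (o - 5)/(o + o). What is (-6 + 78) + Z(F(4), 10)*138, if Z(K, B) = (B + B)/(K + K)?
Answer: -10968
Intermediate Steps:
F(o) = (-5 + o)/(2*o) (F(o) = (-5 + o)/((2*o)) = (-5 + o)*(1/(2*o)) = (-5 + o)/(2*o))
Z(K, B) = B/K (Z(K, B) = (2*B)/((2*K)) = (2*B)*(1/(2*K)) = B/K)
(-6 + 78) + Z(F(4), 10)*138 = (-6 + 78) + (10/(((1/2)*(-5 + 4)/4)))*138 = 72 + (10/(((1/2)*(1/4)*(-1))))*138 = 72 + (10/(-1/8))*138 = 72 + (10*(-8))*138 = 72 - 80*138 = 72 - 11040 = -10968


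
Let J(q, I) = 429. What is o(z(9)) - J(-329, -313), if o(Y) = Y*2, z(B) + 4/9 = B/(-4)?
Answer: -7819/18 ≈ -434.39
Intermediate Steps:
z(B) = -4/9 - B/4 (z(B) = -4/9 + B/(-4) = -4/9 + B*(-¼) = -4/9 - B/4)
o(Y) = 2*Y
o(z(9)) - J(-329, -313) = 2*(-4/9 - ¼*9) - 1*429 = 2*(-4/9 - 9/4) - 429 = 2*(-97/36) - 429 = -97/18 - 429 = -7819/18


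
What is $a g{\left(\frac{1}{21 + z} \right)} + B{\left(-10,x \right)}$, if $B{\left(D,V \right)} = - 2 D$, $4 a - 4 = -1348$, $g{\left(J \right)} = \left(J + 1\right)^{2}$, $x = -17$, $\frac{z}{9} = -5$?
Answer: $- \frac{3463}{12} \approx -288.58$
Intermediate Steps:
$z = -45$ ($z = 9 \left(-5\right) = -45$)
$g{\left(J \right)} = \left(1 + J\right)^{2}$
$a = -336$ ($a = 1 + \frac{1}{4} \left(-1348\right) = 1 - 337 = -336$)
$a g{\left(\frac{1}{21 + z} \right)} + B{\left(-10,x \right)} = - 336 \left(1 + \frac{1}{21 - 45}\right)^{2} - -20 = - 336 \left(1 + \frac{1}{-24}\right)^{2} + 20 = - 336 \left(1 - \frac{1}{24}\right)^{2} + 20 = - 336 \left(\frac{23}{24}\right)^{2} + 20 = \left(-336\right) \frac{529}{576} + 20 = - \frac{3703}{12} + 20 = - \frac{3463}{12}$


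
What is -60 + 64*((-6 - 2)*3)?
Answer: -1596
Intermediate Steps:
-60 + 64*((-6 - 2)*3) = -60 + 64*(-8*3) = -60 + 64*(-24) = -60 - 1536 = -1596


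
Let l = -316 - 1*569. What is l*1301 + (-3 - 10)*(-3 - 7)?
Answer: -1151255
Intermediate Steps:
l = -885 (l = -316 - 569 = -885)
l*1301 + (-3 - 10)*(-3 - 7) = -885*1301 + (-3 - 10)*(-3 - 7) = -1151385 - 13*(-10) = -1151385 + 130 = -1151255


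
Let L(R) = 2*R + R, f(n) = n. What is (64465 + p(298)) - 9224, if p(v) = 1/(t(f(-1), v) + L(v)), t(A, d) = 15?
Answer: 50214070/909 ≈ 55241.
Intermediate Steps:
L(R) = 3*R
p(v) = 1/(15 + 3*v)
(64465 + p(298)) - 9224 = (64465 + 1/(3*(5 + 298))) - 9224 = (64465 + (⅓)/303) - 9224 = (64465 + (⅓)*(1/303)) - 9224 = (64465 + 1/909) - 9224 = 58598686/909 - 9224 = 50214070/909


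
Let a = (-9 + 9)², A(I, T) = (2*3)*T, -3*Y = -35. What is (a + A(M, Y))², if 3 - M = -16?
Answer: 4900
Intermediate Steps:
Y = 35/3 (Y = -⅓*(-35) = 35/3 ≈ 11.667)
M = 19 (M = 3 - 1*(-16) = 3 + 16 = 19)
A(I, T) = 6*T
a = 0 (a = 0² = 0)
(a + A(M, Y))² = (0 + 6*(35/3))² = (0 + 70)² = 70² = 4900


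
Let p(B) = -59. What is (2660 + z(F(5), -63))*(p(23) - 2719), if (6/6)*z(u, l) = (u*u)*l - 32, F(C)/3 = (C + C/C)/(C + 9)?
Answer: -49078926/7 ≈ -7.0113e+6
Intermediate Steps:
F(C) = 3*(1 + C)/(9 + C) (F(C) = 3*((C + C/C)/(C + 9)) = 3*((C + 1)/(9 + C)) = 3*((1 + C)/(9 + C)) = 3*(1 + C)/(9 + C))
z(u, l) = -32 + l*u**2 (z(u, l) = (u*u)*l - 32 = u**2*l - 32 = l*u**2 - 32 = -32 + l*u**2)
(2660 + z(F(5), -63))*(p(23) - 2719) = (2660 + (-32 - 63*9*(1 + 5)**2/(9 + 5)**2))*(-59 - 2719) = (2660 + (-32 - 63*(3*6/14)**2))*(-2778) = (2660 + (-32 - 63*(3*(1/14)*6)**2))*(-2778) = (2660 + (-32 - 63*(9/7)**2))*(-2778) = (2660 + (-32 - 63*81/49))*(-2778) = (2660 + (-32 - 729/7))*(-2778) = (2660 - 953/7)*(-2778) = (17667/7)*(-2778) = -49078926/7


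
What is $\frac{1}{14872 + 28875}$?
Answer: $\frac{1}{43747} \approx 2.2859 \cdot 10^{-5}$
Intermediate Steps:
$\frac{1}{14872 + 28875} = \frac{1}{43747}$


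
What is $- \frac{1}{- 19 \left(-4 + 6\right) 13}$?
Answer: $\frac{1}{494} \approx 0.0020243$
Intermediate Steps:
$- \frac{1}{- 19 \left(-4 + 6\right) 13} = - \frac{1}{\left(-19\right) 2 \cdot 13} = - \frac{1}{\left(-38\right) 13} = - \frac{1}{-494} = \left(-1\right) \left(- \frac{1}{494}\right) = \frac{1}{494}$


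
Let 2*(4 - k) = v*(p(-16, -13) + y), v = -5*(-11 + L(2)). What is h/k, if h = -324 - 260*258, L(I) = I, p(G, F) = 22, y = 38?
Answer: 33702/673 ≈ 50.077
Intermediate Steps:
v = 45 (v = -5*(-11 + 2) = -5*(-9) = 45)
k = -1346 (k = 4 - 45*(22 + 38)/2 = 4 - 45*60/2 = 4 - 1/2*2700 = 4 - 1350 = -1346)
h = -67404 (h = -324 - 67080 = -67404)
h/k = -67404/(-1346) = -67404*(-1/1346) = 33702/673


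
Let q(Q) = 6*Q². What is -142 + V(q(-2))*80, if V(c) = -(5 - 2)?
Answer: -382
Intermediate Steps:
V(c) = -3 (V(c) = -1*3 = -3)
-142 + V(q(-2))*80 = -142 - 3*80 = -142 - 240 = -382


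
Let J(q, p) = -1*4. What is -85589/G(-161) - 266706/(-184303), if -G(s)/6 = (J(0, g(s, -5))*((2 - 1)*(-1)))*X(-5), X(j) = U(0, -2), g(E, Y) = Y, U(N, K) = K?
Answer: -15761507579/8846544 ≈ -1781.7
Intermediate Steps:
J(q, p) = -4
X(j) = -2
G(s) = 48 (G(s) = -6*(-4*(2 - 1)*(-1))*(-2) = -6*(-4*(-1))*(-2) = -24*(-2) = -6*(-8) = 48)
-85589/G(-161) - 266706/(-184303) = -85589/48 - 266706/(-184303) = -85589*1/48 - 266706*(-1/184303) = -85589/48 + 266706/184303 = -15761507579/8846544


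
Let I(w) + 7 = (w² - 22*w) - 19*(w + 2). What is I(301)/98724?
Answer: 78215/98724 ≈ 0.79226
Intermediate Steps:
I(w) = -45 + w² - 41*w (I(w) = -7 + ((w² - 22*w) - 19*(w + 2)) = -7 + ((w² - 22*w) - 19*(2 + w)) = -7 + ((w² - 22*w) + (-38 - 19*w)) = -7 + (-38 + w² - 41*w) = -45 + w² - 41*w)
I(301)/98724 = (-45 + 301² - 41*301)/98724 = (-45 + 90601 - 12341)*(1/98724) = 78215*(1/98724) = 78215/98724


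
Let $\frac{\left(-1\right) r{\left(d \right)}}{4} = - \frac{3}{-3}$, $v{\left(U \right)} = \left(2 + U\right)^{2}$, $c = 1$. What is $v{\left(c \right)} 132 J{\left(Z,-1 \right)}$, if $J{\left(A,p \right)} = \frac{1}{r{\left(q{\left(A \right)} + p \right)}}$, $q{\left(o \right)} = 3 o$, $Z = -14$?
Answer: $-297$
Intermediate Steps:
$r{\left(d \right)} = -4$ ($r{\left(d \right)} = - 4 \left(- \frac{3}{-3}\right) = - 4 \left(\left(-3\right) \left(- \frac{1}{3}\right)\right) = \left(-4\right) 1 = -4$)
$J{\left(A,p \right)} = - \frac{1}{4}$ ($J{\left(A,p \right)} = \frac{1}{-4} = - \frac{1}{4}$)
$v{\left(c \right)} 132 J{\left(Z,-1 \right)} = \left(2 + 1\right)^{2} \cdot 132 \left(- \frac{1}{4}\right) = 3^{2} \cdot 132 \left(- \frac{1}{4}\right) = 9 \cdot 132 \left(- \frac{1}{4}\right) = 1188 \left(- \frac{1}{4}\right) = -297$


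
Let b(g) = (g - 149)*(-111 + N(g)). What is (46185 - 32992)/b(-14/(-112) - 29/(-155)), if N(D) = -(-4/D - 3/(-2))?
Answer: 2532422736/2845059763 ≈ 0.89011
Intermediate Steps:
N(D) = -3/2 + 4/D (N(D) = -(-4/D - 3*(-½)) = -(-4/D + 3/2) = -(3/2 - 4/D) = -3/2 + 4/D)
b(g) = (-149 + g)*(-225/2 + 4/g) (b(g) = (g - 149)*(-111 + (-3/2 + 4/g)) = (-149 + g)*(-225/2 + 4/g))
(46185 - 32992)/b(-14/(-112) - 29/(-155)) = (46185 - 32992)/(33533/2 - 596/(-14/(-112) - 29/(-155)) - 225*(-14/(-112) - 29/(-155))/2) = 13193/(33533/2 - 596/(-14*(-1/112) - 29*(-1/155)) - 225*(-14*(-1/112) - 29*(-1/155))/2) = 13193/(33533/2 - 596/(⅛ + 29/155) - 225*(⅛ + 29/155)/2) = 13193/(33533/2 - 596/387/1240 - 225/2*387/1240) = 13193/(33533/2 - 596*1240/387 - 17415/496) = 13193/(33533/2 - 739040/387 - 17415/496) = 13193/(2845059763/191952) = 13193*(191952/2845059763) = 2532422736/2845059763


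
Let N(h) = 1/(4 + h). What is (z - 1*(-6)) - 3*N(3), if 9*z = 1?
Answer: 358/63 ≈ 5.6825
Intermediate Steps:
z = ⅑ (z = (⅑)*1 = ⅑ ≈ 0.11111)
(z - 1*(-6)) - 3*N(3) = (⅑ - 1*(-6)) - 3/(4 + 3) = (⅑ + 6) - 3/7 = 55/9 - 3*⅐ = 55/9 - 3/7 = 358/63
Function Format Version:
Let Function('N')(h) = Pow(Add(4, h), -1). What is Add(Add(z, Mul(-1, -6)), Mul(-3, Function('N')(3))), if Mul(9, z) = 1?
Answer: Rational(358, 63) ≈ 5.6825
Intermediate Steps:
z = Rational(1, 9) (z = Mul(Rational(1, 9), 1) = Rational(1, 9) ≈ 0.11111)
Add(Add(z, Mul(-1, -6)), Mul(-3, Function('N')(3))) = Add(Add(Rational(1, 9), Mul(-1, -6)), Mul(-3, Pow(Add(4, 3), -1))) = Add(Add(Rational(1, 9), 6), Mul(-3, Pow(7, -1))) = Add(Rational(55, 9), Mul(-3, Rational(1, 7))) = Add(Rational(55, 9), Rational(-3, 7)) = Rational(358, 63)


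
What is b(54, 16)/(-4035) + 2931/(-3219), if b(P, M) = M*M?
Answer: -4216883/4329555 ≈ -0.97398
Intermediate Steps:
b(P, M) = M**2
b(54, 16)/(-4035) + 2931/(-3219) = 16**2/(-4035) + 2931/(-3219) = 256*(-1/4035) + 2931*(-1/3219) = -256/4035 - 977/1073 = -4216883/4329555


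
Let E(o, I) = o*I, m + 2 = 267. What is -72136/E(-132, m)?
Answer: 18034/8745 ≈ 2.0622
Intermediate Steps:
m = 265 (m = -2 + 267 = 265)
E(o, I) = I*o
-72136/E(-132, m) = -72136/(265*(-132)) = -72136/(-34980) = -72136*(-1/34980) = 18034/8745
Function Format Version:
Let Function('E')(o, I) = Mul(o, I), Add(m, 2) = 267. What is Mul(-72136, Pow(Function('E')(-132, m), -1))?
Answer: Rational(18034, 8745) ≈ 2.0622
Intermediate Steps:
m = 265 (m = Add(-2, 267) = 265)
Function('E')(o, I) = Mul(I, o)
Mul(-72136, Pow(Function('E')(-132, m), -1)) = Mul(-72136, Pow(Mul(265, -132), -1)) = Mul(-72136, Pow(-34980, -1)) = Mul(-72136, Rational(-1, 34980)) = Rational(18034, 8745)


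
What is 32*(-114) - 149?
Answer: -3797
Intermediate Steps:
32*(-114) - 149 = -3648 - 149 = -3797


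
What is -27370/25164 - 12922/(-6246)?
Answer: 4283783/4365954 ≈ 0.98118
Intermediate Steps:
-27370/25164 - 12922/(-6246) = -27370*1/25164 - 12922*(-1/6246) = -13685/12582 + 6461/3123 = 4283783/4365954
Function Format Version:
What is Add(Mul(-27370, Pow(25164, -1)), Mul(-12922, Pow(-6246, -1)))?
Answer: Rational(4283783, 4365954) ≈ 0.98118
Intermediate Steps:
Add(Mul(-27370, Pow(25164, -1)), Mul(-12922, Pow(-6246, -1))) = Add(Mul(-27370, Rational(1, 25164)), Mul(-12922, Rational(-1, 6246))) = Add(Rational(-13685, 12582), Rational(6461, 3123)) = Rational(4283783, 4365954)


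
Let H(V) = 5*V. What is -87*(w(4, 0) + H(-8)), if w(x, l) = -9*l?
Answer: 3480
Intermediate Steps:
-87*(w(4, 0) + H(-8)) = -87*(-9*0 + 5*(-8)) = -87*(0 - 40) = -87*(-40) = 3480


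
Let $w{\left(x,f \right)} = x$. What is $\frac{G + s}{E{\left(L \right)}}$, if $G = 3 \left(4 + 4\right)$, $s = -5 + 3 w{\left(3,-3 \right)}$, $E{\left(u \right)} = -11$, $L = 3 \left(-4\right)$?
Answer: $- \frac{28}{11} \approx -2.5455$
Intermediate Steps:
$L = -12$
$s = 4$ ($s = -5 + 3 \cdot 3 = -5 + 9 = 4$)
$G = 24$ ($G = 3 \cdot 8 = 24$)
$\frac{G + s}{E{\left(L \right)}} = \frac{24 + 4}{-11} = \left(- \frac{1}{11}\right) 28 = - \frac{28}{11}$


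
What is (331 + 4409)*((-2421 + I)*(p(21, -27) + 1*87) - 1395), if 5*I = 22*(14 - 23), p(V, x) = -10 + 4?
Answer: -951335064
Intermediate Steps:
p(V, x) = -6
I = -198/5 (I = (22*(14 - 23))/5 = (22*(-9))/5 = (⅕)*(-198) = -198/5 ≈ -39.600)
(331 + 4409)*((-2421 + I)*(p(21, -27) + 1*87) - 1395) = (331 + 4409)*((-2421 - 198/5)*(-6 + 1*87) - 1395) = 4740*(-12303*(-6 + 87)/5 - 1395) = 4740*(-12303/5*81 - 1395) = 4740*(-996543/5 - 1395) = 4740*(-1003518/5) = -951335064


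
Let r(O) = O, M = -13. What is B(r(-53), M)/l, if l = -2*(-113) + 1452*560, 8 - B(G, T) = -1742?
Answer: 875/406673 ≈ 0.0021516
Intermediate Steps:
B(G, T) = 1750 (B(G, T) = 8 - 1*(-1742) = 8 + 1742 = 1750)
l = 813346 (l = 226 + 813120 = 813346)
B(r(-53), M)/l = 1750/813346 = 1750*(1/813346) = 875/406673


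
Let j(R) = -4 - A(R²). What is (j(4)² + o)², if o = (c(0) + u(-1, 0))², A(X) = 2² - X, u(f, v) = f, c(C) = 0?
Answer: 4225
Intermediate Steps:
A(X) = 4 - X
j(R) = -8 + R² (j(R) = -4 - (4 - R²) = -4 + (-4 + R²) = -8 + R²)
o = 1 (o = (0 - 1)² = (-1)² = 1)
(j(4)² + o)² = ((-8 + 4²)² + 1)² = ((-8 + 16)² + 1)² = (8² + 1)² = (64 + 1)² = 65² = 4225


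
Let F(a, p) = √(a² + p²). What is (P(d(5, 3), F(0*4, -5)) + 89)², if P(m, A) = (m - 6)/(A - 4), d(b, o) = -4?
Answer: 6241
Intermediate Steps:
P(m, A) = (-6 + m)/(-4 + A)
(P(d(5, 3), F(0*4, -5)) + 89)² = ((-6 - 4)/(-4 + √((0*4)² + (-5)²)) + 89)² = (-10/(-4 + √(0² + 25)) + 89)² = (-10/(-4 + √(0 + 25)) + 89)² = (-10/(-4 + √25) + 89)² = (-10/(-4 + 5) + 89)² = (-10/1 + 89)² = (1*(-10) + 89)² = (-10 + 89)² = 79² = 6241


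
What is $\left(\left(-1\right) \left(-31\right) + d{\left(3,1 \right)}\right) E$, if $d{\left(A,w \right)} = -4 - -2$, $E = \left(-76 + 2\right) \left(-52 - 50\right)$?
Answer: $218892$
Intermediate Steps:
$E = 7548$ ($E = \left(-74\right) \left(-102\right) = 7548$)
$d{\left(A,w \right)} = -2$ ($d{\left(A,w \right)} = -4 + 2 = -2$)
$\left(\left(-1\right) \left(-31\right) + d{\left(3,1 \right)}\right) E = \left(\left(-1\right) \left(-31\right) - 2\right) 7548 = \left(31 - 2\right) 7548 = 29 \cdot 7548 = 218892$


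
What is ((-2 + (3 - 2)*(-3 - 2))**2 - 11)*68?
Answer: 2584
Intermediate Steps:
((-2 + (3 - 2)*(-3 - 2))**2 - 11)*68 = ((-2 + 1*(-5))**2 - 11)*68 = ((-2 - 5)**2 - 11)*68 = ((-7)**2 - 11)*68 = (49 - 11)*68 = 38*68 = 2584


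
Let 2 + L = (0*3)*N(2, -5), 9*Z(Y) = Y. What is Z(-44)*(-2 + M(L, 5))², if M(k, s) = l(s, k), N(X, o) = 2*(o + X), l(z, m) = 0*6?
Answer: -176/9 ≈ -19.556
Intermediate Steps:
Z(Y) = Y/9
l(z, m) = 0
N(X, o) = 2*X + 2*o (N(X, o) = 2*(X + o) = 2*X + 2*o)
L = -2 (L = -2 + (0*3)*(2*2 + 2*(-5)) = -2 + 0*(4 - 10) = -2 + 0*(-6) = -2 + 0 = -2)
M(k, s) = 0
Z(-44)*(-2 + M(L, 5))² = ((⅑)*(-44))*(-2 + 0)² = -44/9*(-2)² = -44/9*4 = -176/9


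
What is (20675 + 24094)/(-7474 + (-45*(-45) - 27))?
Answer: -44769/5476 ≈ -8.1755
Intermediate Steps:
(20675 + 24094)/(-7474 + (-45*(-45) - 27)) = 44769/(-7474 + (2025 - 27)) = 44769/(-7474 + 1998) = 44769/(-5476) = 44769*(-1/5476) = -44769/5476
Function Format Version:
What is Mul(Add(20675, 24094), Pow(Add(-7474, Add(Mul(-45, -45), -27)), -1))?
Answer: Rational(-44769, 5476) ≈ -8.1755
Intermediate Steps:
Mul(Add(20675, 24094), Pow(Add(-7474, Add(Mul(-45, -45), -27)), -1)) = Mul(44769, Pow(Add(-7474, Add(2025, -27)), -1)) = Mul(44769, Pow(Add(-7474, 1998), -1)) = Mul(44769, Pow(-5476, -1)) = Mul(44769, Rational(-1, 5476)) = Rational(-44769, 5476)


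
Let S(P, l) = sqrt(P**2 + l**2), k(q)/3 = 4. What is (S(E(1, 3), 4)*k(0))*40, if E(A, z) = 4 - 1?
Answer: 2400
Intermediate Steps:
E(A, z) = 3
k(q) = 12 (k(q) = 3*4 = 12)
(S(E(1, 3), 4)*k(0))*40 = (sqrt(3**2 + 4**2)*12)*40 = (sqrt(9 + 16)*12)*40 = (sqrt(25)*12)*40 = (5*12)*40 = 60*40 = 2400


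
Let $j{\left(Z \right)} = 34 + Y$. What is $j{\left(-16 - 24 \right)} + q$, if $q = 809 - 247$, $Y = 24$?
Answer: $620$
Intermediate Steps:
$q = 562$ ($q = 809 - 247 = 562$)
$j{\left(Z \right)} = 58$ ($j{\left(Z \right)} = 34 + 24 = 58$)
$j{\left(-16 - 24 \right)} + q = 58 + 562 = 620$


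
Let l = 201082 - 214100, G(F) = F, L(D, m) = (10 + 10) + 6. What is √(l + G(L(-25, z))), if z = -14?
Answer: 8*I*√203 ≈ 113.98*I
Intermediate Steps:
L(D, m) = 26 (L(D, m) = 20 + 6 = 26)
l = -13018
√(l + G(L(-25, z))) = √(-13018 + 26) = √(-12992) = 8*I*√203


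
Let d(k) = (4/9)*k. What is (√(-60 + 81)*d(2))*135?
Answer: 120*√21 ≈ 549.91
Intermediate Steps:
d(k) = 4*k/9 (d(k) = (4*(⅑))*k = 4*k/9)
(√(-60 + 81)*d(2))*135 = (√(-60 + 81)*((4/9)*2))*135 = (√21*(8/9))*135 = (8*√21/9)*135 = 120*√21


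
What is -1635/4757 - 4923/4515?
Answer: -10266912/7159285 ≈ -1.4341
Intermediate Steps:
-1635/4757 - 4923/4515 = -1635*1/4757 - 4923*1/4515 = -1635/4757 - 1641/1505 = -10266912/7159285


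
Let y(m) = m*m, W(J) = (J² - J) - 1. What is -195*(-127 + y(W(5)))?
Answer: -45630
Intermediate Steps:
W(J) = -1 + J² - J
y(m) = m²
-195*(-127 + y(W(5))) = -195*(-127 + (-1 + 5² - 1*5)²) = -195*(-127 + (-1 + 25 - 5)²) = -195*(-127 + 19²) = -195*(-127 + 361) = -195*234 = -45630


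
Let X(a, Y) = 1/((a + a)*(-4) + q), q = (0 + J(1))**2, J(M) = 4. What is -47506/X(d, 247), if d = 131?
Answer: 49026192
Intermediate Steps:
q = 16 (q = (0 + 4)**2 = 4**2 = 16)
X(a, Y) = 1/(16 - 8*a) (X(a, Y) = 1/((a + a)*(-4) + 16) = 1/((2*a)*(-4) + 16) = 1/(-8*a + 16) = 1/(16 - 8*a))
-47506/X(d, 247) = -47506/((-1/(-16 + 8*131))) = -47506/((-1/(-16 + 1048))) = -47506/((-1/1032)) = -47506/((-1*1/1032)) = -47506/(-1/1032) = -47506*(-1032) = 49026192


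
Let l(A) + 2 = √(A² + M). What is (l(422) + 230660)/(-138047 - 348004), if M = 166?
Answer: -76886/162017 - 5*√7130/486051 ≈ -0.47542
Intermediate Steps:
l(A) = -2 + √(166 + A²) (l(A) = -2 + √(A² + 166) = -2 + √(166 + A²))
(l(422) + 230660)/(-138047 - 348004) = ((-2 + √(166 + 422²)) + 230660)/(-138047 - 348004) = ((-2 + √(166 + 178084)) + 230660)/(-486051) = ((-2 + √178250) + 230660)*(-1/486051) = ((-2 + 5*√7130) + 230660)*(-1/486051) = (230658 + 5*√7130)*(-1/486051) = -76886/162017 - 5*√7130/486051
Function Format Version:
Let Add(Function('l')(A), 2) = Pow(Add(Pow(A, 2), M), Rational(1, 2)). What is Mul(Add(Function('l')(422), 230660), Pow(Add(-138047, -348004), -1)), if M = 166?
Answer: Add(Rational(-76886, 162017), Mul(Rational(-5, 486051), Pow(7130, Rational(1, 2)))) ≈ -0.47542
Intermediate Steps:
Function('l')(A) = Add(-2, Pow(Add(166, Pow(A, 2)), Rational(1, 2))) (Function('l')(A) = Add(-2, Pow(Add(Pow(A, 2), 166), Rational(1, 2))) = Add(-2, Pow(Add(166, Pow(A, 2)), Rational(1, 2))))
Mul(Add(Function('l')(422), 230660), Pow(Add(-138047, -348004), -1)) = Mul(Add(Add(-2, Pow(Add(166, Pow(422, 2)), Rational(1, 2))), 230660), Pow(Add(-138047, -348004), -1)) = Mul(Add(Add(-2, Pow(Add(166, 178084), Rational(1, 2))), 230660), Pow(-486051, -1)) = Mul(Add(Add(-2, Pow(178250, Rational(1, 2))), 230660), Rational(-1, 486051)) = Mul(Add(Add(-2, Mul(5, Pow(7130, Rational(1, 2)))), 230660), Rational(-1, 486051)) = Mul(Add(230658, Mul(5, Pow(7130, Rational(1, 2)))), Rational(-1, 486051)) = Add(Rational(-76886, 162017), Mul(Rational(-5, 486051), Pow(7130, Rational(1, 2))))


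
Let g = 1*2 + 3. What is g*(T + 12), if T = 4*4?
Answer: 140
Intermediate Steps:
T = 16
g = 5 (g = 2 + 3 = 5)
g*(T + 12) = 5*(16 + 12) = 5*28 = 140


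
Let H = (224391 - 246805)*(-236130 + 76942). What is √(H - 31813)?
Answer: √3568008019 ≈ 59733.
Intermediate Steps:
H = 3568039832 (H = -22414*(-159188) = 3568039832)
√(H - 31813) = √(3568039832 - 31813) = √3568008019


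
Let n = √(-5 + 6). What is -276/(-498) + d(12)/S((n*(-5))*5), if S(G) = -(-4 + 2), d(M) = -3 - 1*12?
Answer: -1153/166 ≈ -6.9458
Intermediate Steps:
n = 1 (n = √1 = 1)
d(M) = -15 (d(M) = -3 - 12 = -15)
S(G) = 2 (S(G) = -1*(-2) = 2)
-276/(-498) + d(12)/S((n*(-5))*5) = -276/(-498) - 15/2 = -276*(-1/498) - 15*½ = 46/83 - 15/2 = -1153/166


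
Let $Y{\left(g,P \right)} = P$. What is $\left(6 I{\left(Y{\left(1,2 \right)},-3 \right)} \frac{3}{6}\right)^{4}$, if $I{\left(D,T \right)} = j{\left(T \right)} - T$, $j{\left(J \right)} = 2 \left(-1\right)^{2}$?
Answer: $50625$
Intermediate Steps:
$j{\left(J \right)} = 2$ ($j{\left(J \right)} = 2 \cdot 1 = 2$)
$I{\left(D,T \right)} = 2 - T$
$\left(6 I{\left(Y{\left(1,2 \right)},-3 \right)} \frac{3}{6}\right)^{4} = \left(6 \left(2 - -3\right) \frac{3}{6}\right)^{4} = \left(6 \left(2 + 3\right) 3 \cdot \frac{1}{6}\right)^{4} = \left(6 \cdot 5 \cdot \frac{1}{2}\right)^{4} = \left(30 \cdot \frac{1}{2}\right)^{4} = 15^{4} = 50625$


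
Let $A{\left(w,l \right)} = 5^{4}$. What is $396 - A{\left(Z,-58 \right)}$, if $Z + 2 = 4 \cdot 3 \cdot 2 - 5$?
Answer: $-229$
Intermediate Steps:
$Z = 17$ ($Z = -2 - \left(5 - 4 \cdot 3 \cdot 2\right) = -2 + \left(12 \cdot 2 - 5\right) = -2 + \left(24 - 5\right) = -2 + 19 = 17$)
$A{\left(w,l \right)} = 625$
$396 - A{\left(Z,-58 \right)} = 396 - 625 = -229$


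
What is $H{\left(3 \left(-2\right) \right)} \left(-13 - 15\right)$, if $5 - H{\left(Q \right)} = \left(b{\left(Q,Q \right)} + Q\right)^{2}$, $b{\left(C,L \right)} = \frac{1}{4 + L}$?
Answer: $1043$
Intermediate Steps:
$H{\left(Q \right)} = 5 - \left(Q + \frac{1}{4 + Q}\right)^{2}$ ($H{\left(Q \right)} = 5 - \left(\frac{1}{4 + Q} + Q\right)^{2} = 5 - \left(Q + \frac{1}{4 + Q}\right)^{2}$)
$H{\left(3 \left(-2\right) \right)} \left(-13 - 15\right) = \left(5 - \left(3 \left(-2\right) + \frac{1}{4 + 3 \left(-2\right)}\right)^{2}\right) \left(-13 - 15\right) = \left(5 - \left(-6 + \frac{1}{4 - 6}\right)^{2}\right) \left(-28\right) = \left(5 - \left(-6 + \frac{1}{-2}\right)^{2}\right) \left(-28\right) = \left(5 - \left(-6 - \frac{1}{2}\right)^{2}\right) \left(-28\right) = \left(5 - \left(- \frac{13}{2}\right)^{2}\right) \left(-28\right) = \left(5 - \frac{169}{4}\right) \left(-28\right) = \left(- \frac{149}{4}\right) \left(-28\right) = 1043$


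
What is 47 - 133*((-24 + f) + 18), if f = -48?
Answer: 7229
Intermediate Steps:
47 - 133*((-24 + f) + 18) = 47 - 133*((-24 - 48) + 18) = 47 - 133*(-72 + 18) = 47 - 133*(-54) = 47 + 7182 = 7229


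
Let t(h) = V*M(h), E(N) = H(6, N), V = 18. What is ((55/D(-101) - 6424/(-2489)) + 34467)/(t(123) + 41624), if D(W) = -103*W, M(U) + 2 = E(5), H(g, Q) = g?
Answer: 111565413257/134954665204 ≈ 0.82669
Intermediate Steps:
E(N) = 6
M(U) = 4 (M(U) = -2 + 6 = 4)
t(h) = 72 (t(h) = 18*4 = 72)
((55/D(-101) - 6424/(-2489)) + 34467)/(t(123) + 41624) = ((55/((-103*(-101))) - 6424/(-2489)) + 34467)/(72 + 41624) = ((55/10403 - 6424*(-1/2489)) + 34467)/41696 = ((55*(1/10403) + 6424/2489) + 34467)*(1/41696) = ((55/10403 + 6424/2489) + 34467)*(1/41696) = (66965767/25893067 + 34467)*(1/41696) = (892523306056/25893067)*(1/41696) = 111565413257/134954665204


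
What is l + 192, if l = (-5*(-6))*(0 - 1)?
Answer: 162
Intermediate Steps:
l = -30 (l = 30*(-1) = -30)
l + 192 = -30 + 192 = 162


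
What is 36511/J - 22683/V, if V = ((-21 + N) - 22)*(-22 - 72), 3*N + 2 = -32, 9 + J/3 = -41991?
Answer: -4566797771/965286000 ≈ -4.7310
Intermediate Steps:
J = -126000 (J = -27 + 3*(-41991) = -27 - 125973 = -126000)
N = -34/3 (N = -⅔ + (⅓)*(-32) = -⅔ - 32/3 = -34/3 ≈ -11.333)
V = 15322/3 (V = ((-21 - 34/3) - 22)*(-22 - 72) = (-97/3 - 22)*(-94) = -163/3*(-94) = 15322/3 ≈ 5107.3)
36511/J - 22683/V = 36511/(-126000) - 22683/15322/3 = 36511*(-1/126000) - 22683*3/15322 = -36511/126000 - 68049/15322 = -4566797771/965286000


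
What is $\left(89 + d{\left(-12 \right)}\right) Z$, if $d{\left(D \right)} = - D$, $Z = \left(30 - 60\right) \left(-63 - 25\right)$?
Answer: $266640$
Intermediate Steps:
$Z = 2640$ ($Z = \left(-30\right) \left(-88\right) = 2640$)
$\left(89 + d{\left(-12 \right)}\right) Z = \left(89 - -12\right) 2640 = \left(89 + 12\right) 2640 = 101 \cdot 2640 = 266640$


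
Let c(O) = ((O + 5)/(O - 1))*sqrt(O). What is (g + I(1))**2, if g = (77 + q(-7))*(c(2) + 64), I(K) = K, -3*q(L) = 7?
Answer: 70174723/3 + 44967104*sqrt(2)/9 ≈ 3.0457e+7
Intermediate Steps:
q(L) = -7/3 (q(L) = -1/3*7 = -7/3)
c(O) = sqrt(O)*(5 + O)/(-1 + O) (c(O) = ((5 + O)/(-1 + O))*sqrt(O) = sqrt(O)*(5 + O)/(-1 + O))
g = 14336/3 + 1568*sqrt(2)/3 (g = (77 - 7/3)*(sqrt(2)*(5 + 2)/(-1 + 2) + 64) = 224*(sqrt(2)*7/1 + 64)/3 = 224*(sqrt(2)*1*7 + 64)/3 = 224*(7*sqrt(2) + 64)/3 = 224*(64 + 7*sqrt(2))/3 = 14336/3 + 1568*sqrt(2)/3 ≈ 5517.8)
(g + I(1))**2 = ((14336/3 + 1568*sqrt(2)/3) + 1)**2 = (14339/3 + 1568*sqrt(2)/3)**2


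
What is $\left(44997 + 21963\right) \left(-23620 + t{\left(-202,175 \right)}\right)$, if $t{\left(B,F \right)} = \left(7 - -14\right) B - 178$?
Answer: $-1877558400$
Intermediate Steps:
$t{\left(B,F \right)} = -178 + 21 B$ ($t{\left(B,F \right)} = \left(7 + 14\right) B - 178 = 21 B - 178 = -178 + 21 B$)
$\left(44997 + 21963\right) \left(-23620 + t{\left(-202,175 \right)}\right) = \left(44997 + 21963\right) \left(-23620 + \left(-178 + 21 \left(-202\right)\right)\right) = 66960 \left(-23620 - 4420\right) = 66960 \left(-28040\right) = -1877558400$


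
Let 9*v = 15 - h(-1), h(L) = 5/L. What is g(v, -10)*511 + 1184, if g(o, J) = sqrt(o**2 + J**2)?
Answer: 1184 + 5110*sqrt(85)/9 ≈ 6418.7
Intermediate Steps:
v = 20/9 (v = (15 - 5/(-1))/9 = (15 - 5*(-1))/9 = (15 - 1*(-5))/9 = (15 + 5)/9 = (1/9)*20 = 20/9 ≈ 2.2222)
g(o, J) = sqrt(J**2 + o**2)
g(v, -10)*511 + 1184 = sqrt((-10)**2 + (20/9)**2)*511 + 1184 = sqrt(100 + 400/81)*511 + 1184 = sqrt(8500/81)*511 + 1184 = (10*sqrt(85)/9)*511 + 1184 = 5110*sqrt(85)/9 + 1184 = 1184 + 5110*sqrt(85)/9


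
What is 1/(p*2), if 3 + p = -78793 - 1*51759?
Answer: -1/261110 ≈ -3.8298e-6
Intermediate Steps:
p = -130555 (p = -3 + (-78793 - 1*51759) = -3 + (-78793 - 51759) = -3 - 130552 = -130555)
1/(p*2) = 1/(-130555*2) = 1/(-261110) = -1/261110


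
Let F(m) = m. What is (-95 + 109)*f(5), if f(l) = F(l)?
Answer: 70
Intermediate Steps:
f(l) = l
(-95 + 109)*f(5) = (-95 + 109)*5 = 14*5 = 70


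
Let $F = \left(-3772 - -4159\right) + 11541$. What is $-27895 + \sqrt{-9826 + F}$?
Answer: $-27895 + \sqrt{2102} \approx -27849.0$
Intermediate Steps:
$F = 11928$ ($F = \left(-3772 + 4159\right) + 11541 = 387 + 11541 = 11928$)
$-27895 + \sqrt{-9826 + F} = -27895 + \sqrt{-9826 + 11928} = -27895 + \sqrt{2102}$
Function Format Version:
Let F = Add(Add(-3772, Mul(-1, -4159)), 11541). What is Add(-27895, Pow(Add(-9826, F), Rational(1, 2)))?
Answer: Add(-27895, Pow(2102, Rational(1, 2))) ≈ -27849.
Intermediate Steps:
F = 11928 (F = Add(Add(-3772, 4159), 11541) = Add(387, 11541) = 11928)
Add(-27895, Pow(Add(-9826, F), Rational(1, 2))) = Add(-27895, Pow(Add(-9826, 11928), Rational(1, 2))) = Add(-27895, Pow(2102, Rational(1, 2)))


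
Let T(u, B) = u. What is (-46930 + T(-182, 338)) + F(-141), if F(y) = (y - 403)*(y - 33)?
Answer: 47544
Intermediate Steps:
F(y) = (-403 + y)*(-33 + y)
(-46930 + T(-182, 338)) + F(-141) = (-46930 - 182) + (13299 + (-141)² - 436*(-141)) = -47112 + (13299 + 19881 + 61476) = -47112 + 94656 = 47544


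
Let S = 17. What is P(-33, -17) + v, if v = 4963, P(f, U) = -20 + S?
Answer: 4960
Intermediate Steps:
P(f, U) = -3 (P(f, U) = -20 + 17 = -3)
P(-33, -17) + v = -3 + 4963 = 4960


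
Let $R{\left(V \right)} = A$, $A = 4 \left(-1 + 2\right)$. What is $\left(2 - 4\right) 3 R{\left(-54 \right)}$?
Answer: $-24$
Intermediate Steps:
$A = 4$ ($A = 4 \cdot 1 = 4$)
$R{\left(V \right)} = 4$
$\left(2 - 4\right) 3 R{\left(-54 \right)} = \left(2 - 4\right) 3 \cdot 4 = \left(-2\right) 3 \cdot 4 = \left(-6\right) 4 = -24$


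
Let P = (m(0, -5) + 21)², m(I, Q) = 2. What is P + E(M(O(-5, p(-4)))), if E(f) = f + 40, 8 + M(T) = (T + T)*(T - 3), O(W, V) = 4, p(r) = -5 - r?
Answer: 569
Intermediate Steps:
M(T) = -8 + 2*T*(-3 + T) (M(T) = -8 + (T + T)*(T - 3) = -8 + (2*T)*(-3 + T) = -8 + 2*T*(-3 + T))
E(f) = 40 + f
P = 529 (P = (2 + 21)² = 23² = 529)
P + E(M(O(-5, p(-4)))) = 529 + (40 + (-8 - 6*4 + 2*4²)) = 529 + (40 + (-8 - 24 + 2*16)) = 529 + (40 + (-8 - 24 + 32)) = 529 + (40 + 0) = 529 + 40 = 569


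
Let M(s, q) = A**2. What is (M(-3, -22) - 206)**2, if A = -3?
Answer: 38809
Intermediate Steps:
M(s, q) = 9 (M(s, q) = (-3)**2 = 9)
(M(-3, -22) - 206)**2 = (9 - 206)**2 = (-197)**2 = 38809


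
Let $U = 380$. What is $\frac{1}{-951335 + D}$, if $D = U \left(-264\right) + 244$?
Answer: $- \frac{1}{1051411} \approx -9.511 \cdot 10^{-7}$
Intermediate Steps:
$D = -100076$ ($D = 380 \left(-264\right) + 244 = -100320 + 244 = -100076$)
$\frac{1}{-951335 + D} = \frac{1}{-951335 - 100076} = \frac{1}{-1051411} = - \frac{1}{1051411}$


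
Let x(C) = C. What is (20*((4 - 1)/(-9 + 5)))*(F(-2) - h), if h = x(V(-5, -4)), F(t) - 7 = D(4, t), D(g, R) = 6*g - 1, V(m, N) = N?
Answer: -510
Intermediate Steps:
D(g, R) = -1 + 6*g
F(t) = 30 (F(t) = 7 + (-1 + 6*4) = 7 + (-1 + 24) = 7 + 23 = 30)
h = -4
(20*((4 - 1)/(-9 + 5)))*(F(-2) - h) = (20*((4 - 1)/(-9 + 5)))*(30 - 1*(-4)) = (20*(3/(-4)))*(30 + 4) = (20*(3*(-1/4)))*34 = (20*(-3/4))*34 = -15*34 = -510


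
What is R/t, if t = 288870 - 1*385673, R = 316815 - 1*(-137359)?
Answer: -64882/13829 ≈ -4.6917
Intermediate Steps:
R = 454174 (R = 316815 + 137359 = 454174)
t = -96803 (t = 288870 - 385673 = -96803)
R/t = 454174/(-96803) = 454174*(-1/96803) = -64882/13829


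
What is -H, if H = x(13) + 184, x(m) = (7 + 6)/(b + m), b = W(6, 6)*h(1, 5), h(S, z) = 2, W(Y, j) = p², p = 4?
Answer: -8293/45 ≈ -184.29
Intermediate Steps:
W(Y, j) = 16 (W(Y, j) = 4² = 16)
b = 32 (b = 16*2 = 32)
x(m) = 13/(32 + m) (x(m) = (7 + 6)/(32 + m) = 13/(32 + m))
H = 8293/45 (H = 13/(32 + 13) + 184 = 13/45 + 184 = 8293/45 ≈ 184.29)
-H = -1*8293/45 = -8293/45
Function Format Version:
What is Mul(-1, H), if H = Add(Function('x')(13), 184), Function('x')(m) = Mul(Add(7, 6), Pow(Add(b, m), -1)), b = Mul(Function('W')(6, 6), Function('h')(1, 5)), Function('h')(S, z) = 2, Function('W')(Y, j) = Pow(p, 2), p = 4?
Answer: Rational(-8293, 45) ≈ -184.29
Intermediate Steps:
Function('W')(Y, j) = 16 (Function('W')(Y, j) = Pow(4, 2) = 16)
b = 32 (b = Mul(16, 2) = 32)
Function('x')(m) = Mul(13, Pow(Add(32, m), -1)) (Function('x')(m) = Mul(Add(7, 6), Pow(Add(32, m), -1)) = Mul(13, Pow(Add(32, m), -1)))
H = Rational(8293, 45) (H = Add(Mul(13, Pow(Add(32, 13), -1)), 184) = Add(Mul(13, Pow(45, -1)), 184) = Add(Mul(13, Rational(1, 45)), 184) = Add(Rational(13, 45), 184) = Rational(8293, 45) ≈ 184.29)
Mul(-1, H) = Mul(-1, Rational(8293, 45)) = Rational(-8293, 45)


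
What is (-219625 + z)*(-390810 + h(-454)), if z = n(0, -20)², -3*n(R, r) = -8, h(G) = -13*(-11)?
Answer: 772177156187/9 ≈ 8.5798e+10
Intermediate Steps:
h(G) = 143
n(R, r) = 8/3 (n(R, r) = -⅓*(-8) = 8/3)
z = 64/9 (z = (8/3)² = 64/9 ≈ 7.1111)
(-219625 + z)*(-390810 + h(-454)) = (-219625 + 64/9)*(-390810 + 143) = -1976561/9*(-390667) = 772177156187/9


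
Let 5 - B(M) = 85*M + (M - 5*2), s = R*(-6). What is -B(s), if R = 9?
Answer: -4659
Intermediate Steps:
s = -54 (s = 9*(-6) = -54)
B(M) = 15 - 86*M (B(M) = 5 - (85*M + (M - 5*2)) = 5 - (85*M + (M - 10)) = 5 - (85*M + (-10 + M)) = 5 - (-10 + 86*M) = 5 + (10 - 86*M) = 15 - 86*M)
-B(s) = -(15 - 86*(-54)) = -(15 + 4644) = -1*4659 = -4659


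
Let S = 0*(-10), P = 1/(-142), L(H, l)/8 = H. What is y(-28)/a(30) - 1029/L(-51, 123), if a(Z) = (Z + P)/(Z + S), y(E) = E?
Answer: -14761243/579224 ≈ -25.485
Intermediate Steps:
L(H, l) = 8*H
P = -1/142 ≈ -0.0070423
S = 0
a(Z) = (-1/142 + Z)/Z (a(Z) = (Z - 1/142)/(Z + 0) = (-1/142 + Z)/Z)
y(-28)/a(30) - 1029/L(-51, 123) = -28*30/(-1/142 + 30) - 1029/(8*(-51)) = -28/((1/30)*(4259/142)) - 1029/(-408) = -28/4259/4260 - 1029*(-1/408) = -28*4260/4259 + 343/136 = -119280/4259 + 343/136 = -14761243/579224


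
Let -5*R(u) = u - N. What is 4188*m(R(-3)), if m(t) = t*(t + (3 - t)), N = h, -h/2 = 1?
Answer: 12564/5 ≈ 2512.8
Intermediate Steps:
h = -2 (h = -2*1 = -2)
N = -2
R(u) = -⅖ - u/5 (R(u) = -(u - 1*(-2))/5 = -(u + 2)/5 = -(2 + u)/5 = -⅖ - u/5)
m(t) = 3*t (m(t) = t*3 = 3*t)
4188*m(R(-3)) = 4188*(3*(-⅖ - ⅕*(-3))) = 4188*(3*(-⅖ + ⅗)) = 4188*(3*(⅕)) = 4188*(⅗) = 12564/5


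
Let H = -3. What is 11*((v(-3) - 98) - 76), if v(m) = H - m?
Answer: -1914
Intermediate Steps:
v(m) = -3 - m
11*((v(-3) - 98) - 76) = 11*(((-3 - 1*(-3)) - 98) - 76) = 11*(((-3 + 3) - 98) - 76) = 11*((0 - 98) - 76) = 11*(-98 - 76) = 11*(-174) = -1914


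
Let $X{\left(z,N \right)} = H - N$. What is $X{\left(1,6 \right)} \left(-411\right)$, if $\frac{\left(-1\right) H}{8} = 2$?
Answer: $9042$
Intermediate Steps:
$H = -16$ ($H = \left(-8\right) 2 = -16$)
$X{\left(z,N \right)} = -16 - N$
$X{\left(1,6 \right)} \left(-411\right) = \left(-16 - 6\right) \left(-411\right) = \left(-22\right) \left(-411\right) = 9042$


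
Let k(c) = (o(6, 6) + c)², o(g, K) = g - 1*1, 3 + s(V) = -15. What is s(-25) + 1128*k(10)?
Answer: 253782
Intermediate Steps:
s(V) = -18 (s(V) = -3 - 15 = -18)
o(g, K) = -1 + g (o(g, K) = g - 1 = -1 + g)
k(c) = (5 + c)² (k(c) = ((-1 + 6) + c)² = (5 + c)²)
s(-25) + 1128*k(10) = -18 + 1128*(5 + 10)² = -18 + 1128*15² = -18 + 1128*225 = -18 + 253800 = 253782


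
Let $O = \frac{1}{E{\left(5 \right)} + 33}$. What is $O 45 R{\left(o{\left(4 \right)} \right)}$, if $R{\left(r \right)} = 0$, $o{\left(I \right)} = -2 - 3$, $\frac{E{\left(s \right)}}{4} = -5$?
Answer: $0$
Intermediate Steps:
$E{\left(s \right)} = -20$ ($E{\left(s \right)} = 4 \left(-5\right) = -20$)
$o{\left(I \right)} = -5$ ($o{\left(I \right)} = -2 - 3 = -5$)
$O = \frac{1}{13}$ ($O = \frac{1}{-20 + 33} = \frac{1}{13} \approx 0.076923$)
$O 45 R{\left(o{\left(4 \right)} \right)} = \frac{1}{13} \cdot 45 \cdot 0 = \frac{45}{13} \cdot 0 = 0$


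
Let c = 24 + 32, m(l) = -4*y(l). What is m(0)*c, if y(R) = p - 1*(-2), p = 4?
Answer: -1344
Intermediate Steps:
y(R) = 6 (y(R) = 4 - 1*(-2) = 4 + 2 = 6)
m(l) = -24 (m(l) = -4*6 = -24)
c = 56
m(0)*c = -24*56 = -1344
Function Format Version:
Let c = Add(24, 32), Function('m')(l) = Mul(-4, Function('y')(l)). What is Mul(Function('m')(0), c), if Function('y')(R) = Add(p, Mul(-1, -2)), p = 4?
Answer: -1344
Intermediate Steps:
Function('y')(R) = 6 (Function('y')(R) = Add(4, Mul(-1, -2)) = Add(4, 2) = 6)
Function('m')(l) = -24 (Function('m')(l) = Mul(-4, 6) = -24)
c = 56
Mul(Function('m')(0), c) = Mul(-24, 56) = -1344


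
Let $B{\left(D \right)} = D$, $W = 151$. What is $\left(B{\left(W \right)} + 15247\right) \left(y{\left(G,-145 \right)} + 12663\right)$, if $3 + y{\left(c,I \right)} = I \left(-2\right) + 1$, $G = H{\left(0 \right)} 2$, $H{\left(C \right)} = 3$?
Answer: $199419498$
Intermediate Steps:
$G = 6$ ($G = 3 \cdot 2 = 6$)
$y{\left(c,I \right)} = -2 - 2 I$ ($y{\left(c,I \right)} = -3 + \left(I \left(-2\right) + 1\right) = -3 - \left(-1 + 2 I\right) = -2 - 2 I$)
$\left(B{\left(W \right)} + 15247\right) \left(y{\left(G,-145 \right)} + 12663\right) = \left(151 + 15247\right) \left(\left(-2 - -290\right) + 12663\right) = 15398 \left(\left(-2 + 290\right) + 12663\right) = 15398 \left(288 + 12663\right) = 15398 \cdot 12951 = 199419498$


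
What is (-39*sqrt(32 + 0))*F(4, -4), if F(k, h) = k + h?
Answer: 0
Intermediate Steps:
F(k, h) = h + k
(-39*sqrt(32 + 0))*F(4, -4) = (-39*sqrt(32 + 0))*(-4 + 4) = -156*sqrt(2)*0 = 0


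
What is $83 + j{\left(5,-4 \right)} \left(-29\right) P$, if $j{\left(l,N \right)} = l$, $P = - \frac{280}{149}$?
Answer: $\frac{52967}{149} \approx 355.48$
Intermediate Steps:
$P = - \frac{280}{149}$ ($P = \left(-280\right) \frac{1}{149} = - \frac{280}{149} \approx -1.8792$)
$83 + j{\left(5,-4 \right)} \left(-29\right) P = 83 + 5 \left(-29\right) \left(- \frac{280}{149}\right) = 83 - - \frac{40600}{149} = 83 + \frac{40600}{149} = \frac{52967}{149}$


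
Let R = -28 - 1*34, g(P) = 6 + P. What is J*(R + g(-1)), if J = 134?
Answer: -7638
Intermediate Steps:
R = -62 (R = -28 - 34 = -62)
J*(R + g(-1)) = 134*(-62 + (6 - 1)) = 134*(-62 + 5) = 134*(-57) = -7638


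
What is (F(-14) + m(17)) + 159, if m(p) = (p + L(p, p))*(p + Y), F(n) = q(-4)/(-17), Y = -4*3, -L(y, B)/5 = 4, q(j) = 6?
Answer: 2442/17 ≈ 143.65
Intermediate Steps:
L(y, B) = -20 (L(y, B) = -5*4 = -20)
Y = -12
F(n) = -6/17 (F(n) = 6/(-17) = 6*(-1/17) = -6/17)
m(p) = (-20 + p)*(-12 + p) (m(p) = (p - 20)*(p - 12) = (-20 + p)*(-12 + p))
(F(-14) + m(17)) + 159 = (-6/17 + (240 + 17**2 - 32*17)) + 159 = (-6/17 + (240 + 289 - 544)) + 159 = (-6/17 - 15) + 159 = -261/17 + 159 = 2442/17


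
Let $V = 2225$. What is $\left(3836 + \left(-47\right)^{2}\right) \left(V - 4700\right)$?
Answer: $-14961375$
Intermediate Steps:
$\left(3836 + \left(-47\right)^{2}\right) \left(V - 4700\right) = \left(3836 + \left(-47\right)^{2}\right) \left(2225 - 4700\right) = \left(3836 + 2209\right) \left(-2475\right) = 6045 \left(-2475\right) = -14961375$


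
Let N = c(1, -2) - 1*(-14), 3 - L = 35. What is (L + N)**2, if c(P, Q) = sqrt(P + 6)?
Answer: (18 - sqrt(7))**2 ≈ 235.75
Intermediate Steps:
L = -32 (L = 3 - 1*35 = 3 - 35 = -32)
c(P, Q) = sqrt(6 + P)
N = 14 + sqrt(7) (N = sqrt(6 + 1) - 1*(-14) = sqrt(7) + 14 = 14 + sqrt(7) ≈ 16.646)
(L + N)**2 = (-32 + (14 + sqrt(7)))**2 = (-18 + sqrt(7))**2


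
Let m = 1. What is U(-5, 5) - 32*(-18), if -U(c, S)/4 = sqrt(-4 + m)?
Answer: 576 - 4*I*sqrt(3) ≈ 576.0 - 6.9282*I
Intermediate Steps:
U(c, S) = -4*I*sqrt(3) (U(c, S) = -4*sqrt(-4 + 1) = -4*I*sqrt(3))
U(-5, 5) - 32*(-18) = -4*I*sqrt(3) - 32*(-18) = -4*I*sqrt(3) + 576 = 576 - 4*I*sqrt(3)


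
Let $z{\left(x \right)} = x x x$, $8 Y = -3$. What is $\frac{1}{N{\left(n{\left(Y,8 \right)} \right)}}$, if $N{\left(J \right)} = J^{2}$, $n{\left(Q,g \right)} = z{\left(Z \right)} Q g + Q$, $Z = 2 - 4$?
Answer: $\frac{64}{35721} \approx 0.0017917$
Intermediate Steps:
$Y = - \frac{3}{8}$ ($Y = \frac{1}{8} \left(-3\right) = - \frac{3}{8} \approx -0.375$)
$Z = -2$
$z{\left(x \right)} = x^{3}$ ($z{\left(x \right)} = x^{2} x = x^{3}$)
$n{\left(Q,g \right)} = Q - 8 Q g$ ($n{\left(Q,g \right)} = \left(-2\right)^{3} Q g + Q = - 8 Q g + Q = Q - 8 Q g$)
$\frac{1}{N{\left(n{\left(Y,8 \right)} \right)}} = \frac{1}{\left(- \frac{3 \left(1 - 64\right)}{8}\right)^{2}} = \frac{1}{\left(\left(- \frac{3}{8}\right) \left(-63\right)\right)^{2}} = \frac{1}{\left(\frac{189}{8}\right)^{2}} = \frac{1}{\frac{35721}{64}} = \frac{64}{35721}$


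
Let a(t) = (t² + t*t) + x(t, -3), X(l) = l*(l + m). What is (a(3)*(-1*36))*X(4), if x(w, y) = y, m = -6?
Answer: 4320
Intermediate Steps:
X(l) = l*(-6 + l) (X(l) = l*(l - 6) = l*(-6 + l))
a(t) = -3 + 2*t² (a(t) = (t² + t*t) - 3 = (t² + t²) - 3 = 2*t² - 3 = -3 + 2*t²)
(a(3)*(-1*36))*X(4) = ((-3 + 2*3²)*(-1*36))*(4*(-6 + 4)) = ((-3 + 2*9)*(-36))*(4*(-2)) = ((-3 + 18)*(-36))*(-8) = (15*(-36))*(-8) = -540*(-8) = 4320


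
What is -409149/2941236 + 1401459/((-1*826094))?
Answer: -247778733185/134985411788 ≈ -1.8356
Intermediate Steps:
-409149/2941236 + 1401459/((-1*826094)) = -409149*1/2941236 + 1401459/(-826094) = -45461/326804 + 1401459*(-1/826094) = -45461/326804 - 1401459/826094 = -247778733185/134985411788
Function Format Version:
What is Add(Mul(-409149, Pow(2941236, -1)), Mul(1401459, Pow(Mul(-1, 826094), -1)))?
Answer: Rational(-247778733185, 134985411788) ≈ -1.8356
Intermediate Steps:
Add(Mul(-409149, Pow(2941236, -1)), Mul(1401459, Pow(Mul(-1, 826094), -1))) = Add(Mul(-409149, Rational(1, 2941236)), Mul(1401459, Pow(-826094, -1))) = Add(Rational(-45461, 326804), Mul(1401459, Rational(-1, 826094))) = Add(Rational(-45461, 326804), Rational(-1401459, 826094)) = Rational(-247778733185, 134985411788)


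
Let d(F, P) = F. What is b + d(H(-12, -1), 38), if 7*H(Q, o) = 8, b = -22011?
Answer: -154069/7 ≈ -22010.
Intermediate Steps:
H(Q, o) = 8/7 (H(Q, o) = (⅐)*8 = 8/7)
b + d(H(-12, -1), 38) = -22011 + 8/7 = -154069/7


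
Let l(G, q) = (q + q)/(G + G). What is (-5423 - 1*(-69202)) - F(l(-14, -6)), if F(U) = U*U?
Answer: 3125162/49 ≈ 63779.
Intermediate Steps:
l(G, q) = q/G (l(G, q) = (2*q)/((2*G)) = (2*q)*(1/(2*G)) = q/G)
F(U) = U²
(-5423 - 1*(-69202)) - F(l(-14, -6)) = (-5423 - 1*(-69202)) - (-6/(-14))² = (-5423 + 69202) - (-6*(-1/14))² = 63779 - (3/7)² = 63779 - 1*9/49 = 63779 - 9/49 = 3125162/49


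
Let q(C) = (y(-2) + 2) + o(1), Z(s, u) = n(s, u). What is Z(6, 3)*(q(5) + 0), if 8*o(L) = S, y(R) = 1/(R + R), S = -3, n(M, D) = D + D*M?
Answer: 231/8 ≈ 28.875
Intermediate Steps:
y(R) = 1/(2*R)
Z(s, u) = u*(1 + s)
o(L) = -3/8 (o(L) = (⅛)*(-3) = -3/8)
q(C) = 11/8 (q(C) = ((½)/(-2) + 2) - 3/8 = ((½)*(-½) + 2) - 3/8 = (-¼ + 2) - 3/8 = 7/4 - 3/8 = 11/8)
Z(6, 3)*(q(5) + 0) = (3*(1 + 6))*(11/8 + 0) = (3*7)*(11/8) = 21*(11/8) = 231/8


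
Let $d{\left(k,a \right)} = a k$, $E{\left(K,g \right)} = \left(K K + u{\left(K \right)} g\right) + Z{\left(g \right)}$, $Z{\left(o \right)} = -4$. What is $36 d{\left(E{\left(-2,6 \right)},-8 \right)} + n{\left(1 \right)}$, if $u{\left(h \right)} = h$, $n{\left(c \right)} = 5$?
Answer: $3461$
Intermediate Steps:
$E{\left(K,g \right)} = -4 + K^{2} + K g$ ($E{\left(K,g \right)} = \left(K K + K g\right) - 4 = \left(K^{2} + K g\right) - 4 = -4 + K^{2} + K g$)
$36 d{\left(E{\left(-2,6 \right)},-8 \right)} + n{\left(1 \right)} = 36 \left(- 8 \left(-4 + \left(-2\right)^{2} - 12\right)\right) + 5 = 36 \left(- 8 \left(-4 + 4 - 12\right)\right) + 5 = 36 \left(\left(-8\right) \left(-12\right)\right) + 5 = 36 \cdot 96 + 5 = 3456 + 5 = 3461$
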